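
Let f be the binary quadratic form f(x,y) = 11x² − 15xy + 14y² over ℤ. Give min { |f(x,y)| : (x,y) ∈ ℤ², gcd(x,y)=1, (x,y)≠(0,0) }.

translate: b→7 (≡-15 mod 22), so (11,-15,14)→(11,7,10)
flip: (11,7,10)→(10,-7,11)
reduced (well bottom): (10,-7,11) with a≤c, −a<b≤a
well minimum = a = 10

10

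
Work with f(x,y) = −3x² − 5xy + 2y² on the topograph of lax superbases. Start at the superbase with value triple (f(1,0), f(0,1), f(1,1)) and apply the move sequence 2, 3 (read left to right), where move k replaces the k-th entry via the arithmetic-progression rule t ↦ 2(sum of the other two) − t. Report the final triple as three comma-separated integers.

start (-3,2,-6) = (f(1,0),f(0,1),f(1,1))
replace slot 2: 2·((-3)+(-6)) − 2 = -20 → (-3,-20,-6)
replace slot 3: 2·((-3)+(-20)) − (-6) = -40 → (-3,-20,-40)

-3,-20,-40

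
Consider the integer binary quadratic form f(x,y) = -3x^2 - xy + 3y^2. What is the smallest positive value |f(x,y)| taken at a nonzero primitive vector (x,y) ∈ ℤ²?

descent: ρ → (3,1,-3)  [lands on river]
river: ρ → (-3,5,1)
river: ρ → (1,5,-3)
river: ρ → (-3,1,3)
river: ρ → (3,5,-1)
river: ρ → (-1,5,3)
closes: descent 1, river 6
min |a| on river = 1

1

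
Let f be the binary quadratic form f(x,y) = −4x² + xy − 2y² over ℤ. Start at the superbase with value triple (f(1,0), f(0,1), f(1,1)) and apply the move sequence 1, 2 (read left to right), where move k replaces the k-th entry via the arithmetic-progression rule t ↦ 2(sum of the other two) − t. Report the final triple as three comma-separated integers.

start (-4,-2,-5) = (f(1,0),f(0,1),f(1,1))
replace slot 1: 2·((-2)+(-5)) − (-4) = -10 → (-10,-2,-5)
replace slot 2: 2·((-10)+(-5)) − (-2) = -28 → (-10,-28,-5)

-10,-28,-5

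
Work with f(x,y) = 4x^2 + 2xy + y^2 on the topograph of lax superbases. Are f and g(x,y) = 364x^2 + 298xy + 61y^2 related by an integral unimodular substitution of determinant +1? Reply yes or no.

D₁ = -12, D₂ = -12
f: flip: (4,2,1)→(1,-2,4)
f: translate: b→0 (≡-2 mod 2), so (1,-2,4)→(1,0,3)
f: reduced (well bottom): (1,0,3) with a≤c, −a<b≤a
g: flip: (364,298,61)→(61,-298,364)
g: translate: b→-54 (≡-298 mod 122), so (61,-298,364)→(61,-54,12)
g: flip: (61,-54,12)→(12,54,61)
g: translate: b→6 (≡54 mod 24), so (12,54,61)→(12,6,1)
g: flip: (12,6,1)→(1,-6,12)
g: translate: b→0 (≡-6 mod 2), so (1,-6,12)→(1,0,3)
g: reduced (well bottom): (1,0,3) with a≤c, −a<b≤a
reduced forms (1, 0, 3) vs (1, 0, 3) ⇒ equivalent

yes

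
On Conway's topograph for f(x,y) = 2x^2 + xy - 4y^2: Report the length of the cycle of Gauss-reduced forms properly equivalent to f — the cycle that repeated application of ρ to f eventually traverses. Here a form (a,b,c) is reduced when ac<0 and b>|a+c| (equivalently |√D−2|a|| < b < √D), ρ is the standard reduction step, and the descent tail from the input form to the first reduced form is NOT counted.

D = 33, ⌊√D⌋ = 5
descent: ρ → (-4,-1,2)
descent: ρ → (2,5,-1)  [lands on river]
river: ρ → (-1,5,2)
river: ρ → (2,3,-3)
river: ρ → (-3,3,2)
ρ-cycle length = 4 (tail of 2 descent steps not counted)

4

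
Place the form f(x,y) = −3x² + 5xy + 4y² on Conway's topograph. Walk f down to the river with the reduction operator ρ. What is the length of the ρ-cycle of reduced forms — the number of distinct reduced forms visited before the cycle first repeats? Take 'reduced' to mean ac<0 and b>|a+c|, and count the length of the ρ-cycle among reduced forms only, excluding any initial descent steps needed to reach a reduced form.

D = 73, ⌊√D⌋ = 8
river: ρ → (4,3,-4)
river: ρ → (-4,5,3)
river: ρ → (3,7,-2)
river: ρ → (-2,5,6)
river: ρ → (6,7,-1)
river: ρ → (-1,7,6)
river: ρ → (6,5,-2)
river: ρ → (-2,7,3)
river: ρ → (3,5,-4)
river: ρ → (-4,3,4)
river: ρ → (4,5,-3)
river: ρ → (-3,7,2)
river: ρ → (2,5,-6)
river: ρ → (-6,7,1)
river: ρ → (1,7,-6)
river: ρ → (-6,5,2)
river: ρ → (2,7,-3)
river: ρ → (-3,5,4)
ρ-cycle length = 18 (tail of 0 descent steps not counted)

18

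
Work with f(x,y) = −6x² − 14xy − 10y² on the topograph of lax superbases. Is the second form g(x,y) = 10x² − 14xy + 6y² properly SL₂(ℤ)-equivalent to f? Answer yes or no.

D₁ = -44, D₂ = -44
f is negative-definite; reduce −f:
−f: translate: b→2 (≡14 mod 12), so (6,14,10)→(6,2,2)
−f: flip: (6,2,2)→(2,-2,6)
−f: translate: b→2 (≡-2 mod 4), so (2,-2,6)→(2,2,6)
−f: reduced (well bottom): (2,2,6) with a≤c, −a<b≤a
flip sign back: reduced form of f is (-2,-2,-6)
g: translate: b→6 (≡-14 mod 20), so (10,-14,6)→(10,6,2)
g: flip: (10,6,2)→(2,-6,10)
g: translate: b→2 (≡-6 mod 4), so (2,-6,10)→(2,2,6)
g: reduced (well bottom): (2,2,6) with a≤c, −a<b≤a
reduced forms (-2, -2, -6) vs (2, 2, 6) ⇒ inequivalent

no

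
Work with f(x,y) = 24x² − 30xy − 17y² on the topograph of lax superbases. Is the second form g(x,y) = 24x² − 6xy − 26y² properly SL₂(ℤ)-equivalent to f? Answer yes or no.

D₁ = 2532, D₂ = 2532
river cycle of f (length 18): (-17, 30, 24), (24, 18, -23), (-23, 28, 19), (19, 48, -3), (-3, 48, 19), (19, 28, -23), (-23, 18, 24), (24, 30, -17), (-17, 38, 16), (16, 26, -29), … (8 more)
river cycle of g (length 18): (-26, 6, 24), (24, 42, -8), (-8, 38, 34), (34, 30, -12), (-12, 42, 16), (16, 22, -32), (-32, 42, 6), (6, 42, -32), (-32, 22, 16), (16, 42, -12), … (8 more)
cycles differ ⇒ inequivalent

no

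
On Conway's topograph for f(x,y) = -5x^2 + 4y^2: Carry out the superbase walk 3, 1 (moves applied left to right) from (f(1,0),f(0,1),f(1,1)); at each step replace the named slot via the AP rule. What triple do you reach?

start (-5,4,-1) = (f(1,0),f(0,1),f(1,1))
replace slot 3: 2·((-5)+4) − (-1) = -1 → (-5,4,-1)
replace slot 1: 2·(4+(-1)) − (-5) = 11 → (11,4,-1)

11,4,-1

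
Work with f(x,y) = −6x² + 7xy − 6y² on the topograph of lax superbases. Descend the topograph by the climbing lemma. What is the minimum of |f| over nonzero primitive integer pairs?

translate: b→5 (≡-7 mod 12), so (6,-7,6)→(6,5,5)
flip: (6,5,5)→(5,-5,6)
translate: b→5 (≡-5 mod 10), so (5,-5,6)→(5,5,6)
reduced (well bottom): (5,5,6) with a≤c, −a<b≤a
well minimum |f| = |-5| = 5 (negative-definite)

5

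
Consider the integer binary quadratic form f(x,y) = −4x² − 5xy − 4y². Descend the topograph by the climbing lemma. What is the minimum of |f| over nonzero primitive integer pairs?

translate: b→-3 (≡5 mod 8), so (4,5,4)→(4,-3,3)
flip: (4,-3,3)→(3,3,4)
reduced (well bottom): (3,3,4) with a≤c, −a<b≤a
well minimum |f| = |-3| = 3 (negative-definite)

3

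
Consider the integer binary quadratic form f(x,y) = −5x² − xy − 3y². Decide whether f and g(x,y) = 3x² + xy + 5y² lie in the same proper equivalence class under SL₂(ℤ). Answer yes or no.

D₁ = -59, D₂ = -59
f is negative-definite; reduce −f:
−f: flip: (5,1,3)→(3,-1,5)
−f: reduced (well bottom): (3,-1,5) with a≤c, −a<b≤a
flip sign back: reduced form of f is (-3,1,-5)
g: reduced (well bottom): (3,1,5) with a≤c, −a<b≤a
reduced forms (-3, 1, -5) vs (3, 1, 5) ⇒ inequivalent

no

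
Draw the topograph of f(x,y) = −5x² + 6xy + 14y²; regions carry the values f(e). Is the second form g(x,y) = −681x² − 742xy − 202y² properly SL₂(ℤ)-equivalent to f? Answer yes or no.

D₁ = 316, D₂ = 316
river cycle of f (length 6): (-5, 16, 3), (3, 14, -10), (-10, 6, 7), (7, 8, -9), (-9, 10, 6), (6, 14, -5)
river cycle of g (length 6): (-5, 16, 3), (3, 14, -10), (-10, 6, 7), (7, 8, -9), (-9, 10, 6), (6, 14, -5)
cycles coincide ⇒ equivalent

yes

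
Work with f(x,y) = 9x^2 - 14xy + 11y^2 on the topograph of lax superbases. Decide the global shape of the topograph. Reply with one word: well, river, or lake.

D = b²−4ac = (-14)² − 4·9·11 = -200
D < 0 ⇒ definite ⇒ every region one sign ⇒ single well

well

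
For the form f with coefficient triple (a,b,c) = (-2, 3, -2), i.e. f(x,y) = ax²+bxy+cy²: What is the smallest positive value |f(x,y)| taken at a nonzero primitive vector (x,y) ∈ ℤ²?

translate: b→1 (≡-3 mod 4), so (2,-3,2)→(2,1,1)
flip: (2,1,1)→(1,-1,2)
translate: b→1 (≡-1 mod 2), so (1,-1,2)→(1,1,2)
reduced (well bottom): (1,1,2) with a≤c, −a<b≤a
well minimum |f| = |-1| = 1 (negative-definite)

1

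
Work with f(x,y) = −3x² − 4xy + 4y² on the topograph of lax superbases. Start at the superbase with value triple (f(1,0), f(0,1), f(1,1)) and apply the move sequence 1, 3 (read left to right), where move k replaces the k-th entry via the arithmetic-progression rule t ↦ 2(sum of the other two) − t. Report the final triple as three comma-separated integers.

start (-3,4,-3) = (f(1,0),f(0,1),f(1,1))
replace slot 1: 2·(4+(-3)) − (-3) = 5 → (5,4,-3)
replace slot 3: 2·(5+4) − (-3) = 21 → (5,4,21)

5,4,21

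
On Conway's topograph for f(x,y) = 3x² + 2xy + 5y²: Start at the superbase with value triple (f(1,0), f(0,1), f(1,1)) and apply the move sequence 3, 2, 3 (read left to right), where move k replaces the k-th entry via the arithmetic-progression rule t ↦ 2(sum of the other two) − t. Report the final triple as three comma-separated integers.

start (3,5,10) = (f(1,0),f(0,1),f(1,1))
replace slot 3: 2·(3+5) − 10 = 6 → (3,5,6)
replace slot 2: 2·(3+6) − 5 = 13 → (3,13,6)
replace slot 3: 2·(3+13) − 6 = 26 → (3,13,26)

3,13,26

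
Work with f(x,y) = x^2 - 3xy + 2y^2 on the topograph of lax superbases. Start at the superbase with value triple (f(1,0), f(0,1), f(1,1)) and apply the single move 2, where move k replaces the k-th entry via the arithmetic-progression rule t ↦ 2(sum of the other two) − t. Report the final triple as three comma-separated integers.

start (1,2,0) = (f(1,0),f(0,1),f(1,1))
replace slot 2: 2·(1+0) − 2 = 0 → (1,0,0)

1,0,0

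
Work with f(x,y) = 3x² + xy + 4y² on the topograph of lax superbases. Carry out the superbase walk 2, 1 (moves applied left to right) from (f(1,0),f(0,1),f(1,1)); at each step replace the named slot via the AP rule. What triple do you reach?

start (3,4,8) = (f(1,0),f(0,1),f(1,1))
replace slot 2: 2·(3+8) − 4 = 18 → (3,18,8)
replace slot 1: 2·(18+8) − 3 = 49 → (49,18,8)

49,18,8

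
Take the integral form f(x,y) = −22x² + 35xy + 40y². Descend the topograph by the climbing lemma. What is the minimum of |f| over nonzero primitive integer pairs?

river: ρ → (40,45,-17)
river: ρ → (-17,57,22)
river: ρ → (22,31,-43)
river: ρ → (-43,55,10)
river: ρ → (10,65,-13)
river: ρ → (-13,65,10)
river: ρ → (10,55,-43)
river: ρ → (-43,31,22)
river: ρ → (22,57,-17)
river: ρ → (-17,45,40)
river: ρ → (40,35,-22)
river: ρ → (-22,53,22)
river: ρ → (22,35,-40)
river: ρ → (-40,45,17)
river: ρ → (17,57,-22)
river: ρ → (-22,31,43)
river: ρ → (43,55,-10)
river: ρ → (-10,65,13)
river: ρ → (13,65,-10)
river: ρ → (-10,55,43)
river: ρ → (43,31,-22)
river: ρ → (-22,57,17)
river: ρ → (17,45,-40)
river: ρ → (-40,35,22)
river: ρ → (22,53,-22)
river: ρ → (-22,35,40)
closes: descent 0, river 26
min |a| on river = 10

10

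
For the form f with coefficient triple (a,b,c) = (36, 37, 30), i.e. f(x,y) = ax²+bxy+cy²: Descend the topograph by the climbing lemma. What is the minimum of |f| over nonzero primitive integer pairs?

translate: b→-35 (≡37 mod 72), so (36,37,30)→(36,-35,29)
flip: (36,-35,29)→(29,35,36)
translate: b→-23 (≡35 mod 58), so (29,35,36)→(29,-23,30)
reduced (well bottom): (29,-23,30) with a≤c, −a<b≤a
well minimum = a = 29

29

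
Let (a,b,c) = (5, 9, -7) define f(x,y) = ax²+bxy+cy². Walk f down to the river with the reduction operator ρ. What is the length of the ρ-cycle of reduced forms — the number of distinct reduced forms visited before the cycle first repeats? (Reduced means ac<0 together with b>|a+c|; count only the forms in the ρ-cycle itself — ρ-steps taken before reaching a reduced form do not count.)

D = 221, ⌊√D⌋ = 14
river: ρ → (-7,5,7)
river: ρ → (7,9,-5)
river: ρ → (-5,11,5)
river: ρ → (5,9,-7)
ρ-cycle length = 4 (tail of 0 descent steps not counted)

4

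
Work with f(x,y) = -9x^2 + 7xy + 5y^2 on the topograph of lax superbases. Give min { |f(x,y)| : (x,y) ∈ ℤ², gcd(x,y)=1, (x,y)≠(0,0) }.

river: ρ → (5,13,-3)
river: ρ → (-3,11,9)
river: ρ → (9,7,-5)
river: ρ → (-5,13,3)
river: ρ → (3,11,-9)
river: ρ → (-9,7,5)
closes: descent 0, river 6
min |a| on river = 3

3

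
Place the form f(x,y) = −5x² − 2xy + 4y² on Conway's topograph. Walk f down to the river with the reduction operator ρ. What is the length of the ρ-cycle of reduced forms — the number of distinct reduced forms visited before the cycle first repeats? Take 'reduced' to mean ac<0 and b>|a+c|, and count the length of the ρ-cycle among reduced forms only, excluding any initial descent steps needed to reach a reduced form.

D = 84, ⌊√D⌋ = 9
descent: ρ → (4,2,-5)  [lands on river]
river: ρ → (-5,8,1)
river: ρ → (1,8,-5)
river: ρ → (-5,2,4)
river: ρ → (4,6,-3)
river: ρ → (-3,6,4)
ρ-cycle length = 6 (tail of 1 descent step not counted)

6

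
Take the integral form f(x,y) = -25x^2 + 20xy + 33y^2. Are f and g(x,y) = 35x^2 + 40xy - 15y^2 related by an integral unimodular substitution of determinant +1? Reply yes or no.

D₁ = 3700, D₂ = 3700
river cycle of f (length 22): (33, 46, -12), (-12, 50, 25), (25, 50, -12), (-12, 46, 33), (33, 20, -25), (-25, 30, 28), (28, 26, -27), (-27, 28, 27), (27, 26, -28), (-28, 30, 25), … (12 more)
river cycle of g (length 6): (-15, 50, 20), (20, 30, -35), (-35, 40, 15), (15, 50, -20), (-20, 30, 35), (35, 40, -15)
cycles differ ⇒ inequivalent

no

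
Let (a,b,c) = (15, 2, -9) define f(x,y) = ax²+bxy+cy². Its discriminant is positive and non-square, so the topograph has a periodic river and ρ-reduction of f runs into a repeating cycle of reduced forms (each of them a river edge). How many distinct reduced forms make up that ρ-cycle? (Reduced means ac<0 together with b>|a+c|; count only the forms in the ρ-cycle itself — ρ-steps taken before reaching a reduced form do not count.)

D = 544, ⌊√D⌋ = 23
descent: ρ → (-9,16,8)  [lands on river]
river: ρ → (8,16,-9)
river: ρ → (-9,20,4)
river: ρ → (4,20,-9)
ρ-cycle length = 4 (tail of 1 descent step not counted)

4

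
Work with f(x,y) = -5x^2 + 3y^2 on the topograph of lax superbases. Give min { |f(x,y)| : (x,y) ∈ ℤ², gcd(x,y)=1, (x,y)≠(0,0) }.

descent: ρ → (3,6,-2)  [lands on river]
river: ρ → (-2,6,3)
closes: descent 1, river 2
min |a| on river = 2

2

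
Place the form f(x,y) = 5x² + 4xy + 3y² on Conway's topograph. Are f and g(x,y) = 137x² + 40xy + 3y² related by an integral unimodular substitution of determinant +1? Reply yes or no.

D₁ = -44, D₂ = -44
f: flip: (5,4,3)→(3,-4,5)
f: translate: b→2 (≡-4 mod 6), so (3,-4,5)→(3,2,4)
f: reduced (well bottom): (3,2,4) with a≤c, −a<b≤a
g: flip: (137,40,3)→(3,-40,137)
g: translate: b→2 (≡-40 mod 6), so (3,-40,137)→(3,2,4)
g: reduced (well bottom): (3,2,4) with a≤c, −a<b≤a
reduced forms (3, 2, 4) vs (3, 2, 4) ⇒ equivalent

yes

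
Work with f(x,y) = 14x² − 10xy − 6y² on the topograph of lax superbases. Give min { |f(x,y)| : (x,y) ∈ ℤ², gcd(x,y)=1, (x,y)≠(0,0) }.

descent: ρ → (-6,10,14)  [lands on river]
river: ρ → (14,18,-2)
river: ρ → (-2,18,14)
river: ρ → (14,10,-6)
river: ρ → (-6,14,10)
river: ρ → (10,6,-10)
river: ρ → (-10,14,6)
river: ρ → (6,10,-14)
river: ρ → (-14,18,2)
river: ρ → (2,18,-14)
river: ρ → (-14,10,6)
river: ρ → (6,14,-10)
river: ρ → (-10,6,10)
river: ρ → (10,14,-6)
closes: descent 1, river 14
min |a| on river = 2

2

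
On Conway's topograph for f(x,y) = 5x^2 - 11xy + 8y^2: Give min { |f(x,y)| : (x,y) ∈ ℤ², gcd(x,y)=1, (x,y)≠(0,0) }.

translate: b→-1 (≡-11 mod 10), so (5,-11,8)→(5,-1,2)
flip: (5,-1,2)→(2,1,5)
reduced (well bottom): (2,1,5) with a≤c, −a<b≤a
well minimum = a = 2

2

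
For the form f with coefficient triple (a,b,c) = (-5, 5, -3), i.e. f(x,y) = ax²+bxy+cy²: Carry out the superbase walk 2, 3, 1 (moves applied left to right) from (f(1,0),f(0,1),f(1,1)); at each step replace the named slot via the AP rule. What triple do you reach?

start (-5,-3,-3) = (f(1,0),f(0,1),f(1,1))
replace slot 2: 2·((-5)+(-3)) − (-3) = -13 → (-5,-13,-3)
replace slot 3: 2·((-5)+(-13)) − (-3) = -33 → (-5,-13,-33)
replace slot 1: 2·((-13)+(-33)) − (-5) = -87 → (-87,-13,-33)

-87,-13,-33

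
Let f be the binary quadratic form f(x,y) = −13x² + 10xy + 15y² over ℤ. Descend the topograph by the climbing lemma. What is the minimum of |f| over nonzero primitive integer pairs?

river: ρ → (15,20,-8)
river: ρ → (-8,28,3)
river: ρ → (3,26,-17)
river: ρ → (-17,8,12)
river: ρ → (12,16,-13)
river: ρ → (-13,10,15)
closes: descent 0, river 6
min |a| on river = 3

3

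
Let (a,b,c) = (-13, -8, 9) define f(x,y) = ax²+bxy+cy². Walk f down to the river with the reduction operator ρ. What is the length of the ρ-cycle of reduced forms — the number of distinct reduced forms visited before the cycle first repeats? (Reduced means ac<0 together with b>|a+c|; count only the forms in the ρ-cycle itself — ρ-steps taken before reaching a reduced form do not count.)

D = 532, ⌊√D⌋ = 23
descent: ρ → (9,8,-13)  [lands on river]
river: ρ → (-13,18,4)
river: ρ → (4,22,-3)
river: ρ → (-3,20,11)
river: ρ → (11,2,-12)
river: ρ → (-12,22,1)
river: ρ → (1,22,-12)
river: ρ → (-12,2,11)
river: ρ → (11,20,-3)
river: ρ → (-3,22,4)
river: ρ → (4,18,-13)
river: ρ → (-13,8,9)
river: ρ → (9,10,-12)
river: ρ → (-12,14,7)
river: ρ → (7,14,-12)
river: ρ → (-12,10,9)
ρ-cycle length = 16 (tail of 1 descent step not counted)

16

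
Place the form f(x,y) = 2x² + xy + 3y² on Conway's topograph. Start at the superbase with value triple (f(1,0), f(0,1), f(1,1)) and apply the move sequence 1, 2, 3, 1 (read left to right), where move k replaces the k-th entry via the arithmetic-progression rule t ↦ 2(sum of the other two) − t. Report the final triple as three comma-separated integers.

start (2,3,6) = (f(1,0),f(0,1),f(1,1))
replace slot 1: 2·(3+6) − 2 = 16 → (16,3,6)
replace slot 2: 2·(16+6) − 3 = 41 → (16,41,6)
replace slot 3: 2·(16+41) − 6 = 108 → (16,41,108)
replace slot 1: 2·(41+108) − 16 = 282 → (282,41,108)

282,41,108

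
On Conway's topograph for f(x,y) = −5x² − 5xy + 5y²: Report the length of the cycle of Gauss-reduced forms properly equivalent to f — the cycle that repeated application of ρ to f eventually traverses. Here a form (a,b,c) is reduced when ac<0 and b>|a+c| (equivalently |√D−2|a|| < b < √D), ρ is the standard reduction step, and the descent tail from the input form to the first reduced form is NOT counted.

D = 125, ⌊√D⌋ = 11
descent: ρ → (5,5,-5)  [lands on river]
river: ρ → (-5,5,5)
ρ-cycle length = 2 (tail of 1 descent step not counted)

2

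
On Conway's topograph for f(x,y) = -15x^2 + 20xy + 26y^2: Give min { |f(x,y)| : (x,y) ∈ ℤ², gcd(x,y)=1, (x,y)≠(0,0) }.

river: ρ → (26,32,-9)
river: ρ → (-9,40,10)
river: ρ → (10,40,-9)
river: ρ → (-9,32,26)
river: ρ → (26,20,-15)
river: ρ → (-15,40,6)
river: ρ → (6,44,-1)
river: ρ → (-1,44,6)
river: ρ → (6,40,-15)
river: ρ → (-15,20,26)
closes: descent 0, river 10
min |a| on river = 1

1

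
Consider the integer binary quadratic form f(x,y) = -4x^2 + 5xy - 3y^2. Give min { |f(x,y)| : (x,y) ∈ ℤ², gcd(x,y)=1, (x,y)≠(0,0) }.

translate: b→3 (≡-5 mod 8), so (4,-5,3)→(4,3,2)
flip: (4,3,2)→(2,-3,4)
translate: b→1 (≡-3 mod 4), so (2,-3,4)→(2,1,3)
reduced (well bottom): (2,1,3) with a≤c, −a<b≤a
well minimum |f| = |-2| = 2 (negative-definite)

2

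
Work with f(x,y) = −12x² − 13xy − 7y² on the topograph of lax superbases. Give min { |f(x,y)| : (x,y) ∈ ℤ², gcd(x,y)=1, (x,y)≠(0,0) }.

translate: b→-11 (≡13 mod 24), so (12,13,7)→(12,-11,6)
flip: (12,-11,6)→(6,11,12)
translate: b→-1 (≡11 mod 12), so (6,11,12)→(6,-1,7)
reduced (well bottom): (6,-1,7) with a≤c, −a<b≤a
well minimum |f| = |-6| = 6 (negative-definite)

6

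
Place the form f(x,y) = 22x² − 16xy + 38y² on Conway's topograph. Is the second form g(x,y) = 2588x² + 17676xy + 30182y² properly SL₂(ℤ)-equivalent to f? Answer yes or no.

D₁ = -3088, D₂ = -3088
f: reduced (well bottom): (22,-16,38) with a≤c, −a<b≤a
g: translate: b→2148 (≡17676 mod 5176), so (2588,17676,30182)→(2588,2148,446)
g: flip: (2588,2148,446)→(446,-2148,2588)
g: translate: b→-364 (≡-2148 mod 892), so (446,-2148,2588)→(446,-364,76)
g: flip: (446,-364,76)→(76,364,446)
g: translate: b→60 (≡364 mod 152), so (76,364,446)→(76,60,22)
g: flip: (76,60,22)→(22,-60,76)
g: translate: b→-16 (≡-60 mod 44), so (22,-60,76)→(22,-16,38)
g: reduced (well bottom): (22,-16,38) with a≤c, −a<b≤a
reduced forms (22, -16, 38) vs (22, -16, 38) ⇒ equivalent

yes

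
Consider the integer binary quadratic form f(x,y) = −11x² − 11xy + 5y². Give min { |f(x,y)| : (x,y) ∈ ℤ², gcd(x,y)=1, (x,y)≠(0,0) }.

descent: ρ → (5,11,-11)  [lands on river]
river: ρ → (-11,11,5)
river: ρ → (5,9,-13)
river: ρ → (-13,17,1)
river: ρ → (1,17,-13)
river: ρ → (-13,9,5)
closes: descent 1, river 6
min |a| on river = 1

1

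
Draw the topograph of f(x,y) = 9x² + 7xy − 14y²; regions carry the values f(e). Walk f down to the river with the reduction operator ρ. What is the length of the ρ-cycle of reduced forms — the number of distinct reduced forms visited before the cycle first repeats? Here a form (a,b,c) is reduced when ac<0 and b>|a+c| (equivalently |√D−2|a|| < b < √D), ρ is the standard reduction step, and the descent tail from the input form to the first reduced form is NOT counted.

D = 553, ⌊√D⌋ = 23
river: ρ → (-14,21,2)
river: ρ → (2,23,-3)
river: ρ → (-3,19,16)
river: ρ → (16,13,-6)
river: ρ → (-6,23,1)
river: ρ → (1,23,-6)
river: ρ → (-6,13,16)
river: ρ → (16,19,-3)
river: ρ → (-3,23,2)
river: ρ → (2,21,-14)
river: ρ → (-14,7,9)
river: ρ → (9,11,-12)
river: ρ → (-12,13,8)
river: ρ → (8,19,-6)
river: ρ → (-6,17,11)
river: ρ → (11,5,-12)
river: ρ → (-12,19,4)
river: ρ → (4,21,-7)
river: ρ → (-7,21,4)
river: ρ → (4,19,-12)
river: ρ → (-12,5,11)
river: ρ → (11,17,-6)
river: ρ → (-6,19,8)
river: ρ → (8,13,-12)
river: ρ → (-12,11,9)
river: ρ → (9,7,-14)
ρ-cycle length = 26 (tail of 0 descent steps not counted)

26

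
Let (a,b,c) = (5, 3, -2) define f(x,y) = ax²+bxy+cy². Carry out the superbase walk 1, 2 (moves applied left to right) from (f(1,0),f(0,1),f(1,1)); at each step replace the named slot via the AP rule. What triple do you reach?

start (5,-2,6) = (f(1,0),f(0,1),f(1,1))
replace slot 1: 2·((-2)+6) − 5 = 3 → (3,-2,6)
replace slot 2: 2·(3+6) − (-2) = 20 → (3,20,6)

3,20,6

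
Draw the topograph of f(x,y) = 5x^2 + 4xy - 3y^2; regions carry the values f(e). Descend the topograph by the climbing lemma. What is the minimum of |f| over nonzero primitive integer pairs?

river: ρ → (-3,8,1)
river: ρ → (1,8,-3)
river: ρ → (-3,4,5)
river: ρ → (5,6,-2)
river: ρ → (-2,6,5)
river: ρ → (5,4,-3)
closes: descent 0, river 6
min |a| on river = 1

1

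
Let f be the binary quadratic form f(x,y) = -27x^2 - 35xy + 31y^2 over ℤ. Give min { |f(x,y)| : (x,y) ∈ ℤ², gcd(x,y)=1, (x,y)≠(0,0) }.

descent: ρ → (31,35,-27)  [lands on river]
river: ρ → (-27,19,39)
river: ρ → (39,59,-7)
river: ρ → (-7,67,3)
river: ρ → (3,65,-29)
river: ρ → (-29,51,17)
river: ρ → (17,51,-29)
river: ρ → (-29,65,3)
river: ρ → (3,67,-7)
river: ρ → (-7,59,39)
river: ρ → (39,19,-27)
river: ρ → (-27,35,31)
river: ρ → (31,27,-31)
river: ρ → (-31,35,27)
river: ρ → (27,19,-39)
river: ρ → (-39,59,7)
river: ρ → (7,67,-3)
river: ρ → (-3,65,29)
river: ρ → (29,51,-17)
river: ρ → (-17,51,29)
river: ρ → (29,65,-3)
river: ρ → (-3,67,7)
river: ρ → (7,59,-39)
river: ρ → (-39,19,27)
river: ρ → (27,35,-31)
river: ρ → (-31,27,31)
closes: descent 1, river 26
min |a| on river = 3

3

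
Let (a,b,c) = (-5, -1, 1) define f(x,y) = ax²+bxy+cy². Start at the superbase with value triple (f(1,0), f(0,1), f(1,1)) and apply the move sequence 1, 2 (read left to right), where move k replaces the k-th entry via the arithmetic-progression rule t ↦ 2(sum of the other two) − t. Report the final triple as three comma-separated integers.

start (-5,1,-5) = (f(1,0),f(0,1),f(1,1))
replace slot 1: 2·(1+(-5)) − (-5) = -3 → (-3,1,-5)
replace slot 2: 2·((-3)+(-5)) − 1 = -17 → (-3,-17,-5)

-3,-17,-5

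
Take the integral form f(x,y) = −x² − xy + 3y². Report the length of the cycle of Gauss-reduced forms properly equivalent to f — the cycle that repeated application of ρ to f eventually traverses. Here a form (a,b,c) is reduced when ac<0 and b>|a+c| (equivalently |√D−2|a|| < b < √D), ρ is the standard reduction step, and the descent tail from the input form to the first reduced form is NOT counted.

D = 13, ⌊√D⌋ = 3
descent: ρ → (3,1,-1)
descent: ρ → (-1,3,1)  [lands on river]
river: ρ → (1,3,-1)
ρ-cycle length = 2 (tail of 2 descent steps not counted)

2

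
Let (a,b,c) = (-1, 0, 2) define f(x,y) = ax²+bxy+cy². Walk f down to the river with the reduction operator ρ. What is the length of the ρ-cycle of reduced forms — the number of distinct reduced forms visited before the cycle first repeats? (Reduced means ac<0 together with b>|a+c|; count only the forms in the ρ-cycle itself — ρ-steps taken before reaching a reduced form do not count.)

D = 8, ⌊√D⌋ = 2
descent: ρ → (2,0,-1)
descent: ρ → (-1,2,1)  [lands on river]
river: ρ → (1,2,-1)
ρ-cycle length = 2 (tail of 2 descent steps not counted)

2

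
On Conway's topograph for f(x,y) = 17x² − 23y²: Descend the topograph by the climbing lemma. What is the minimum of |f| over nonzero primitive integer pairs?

descent: ρ → (-23,0,17)
descent: ρ → (17,34,-6)  [lands on river]
river: ρ → (-6,38,5)
river: ρ → (5,32,-27)
river: ρ → (-27,22,10)
river: ρ → (10,38,-3)
river: ρ → (-3,34,34)
river: ρ → (34,34,-3)
river: ρ → (-3,38,10)
river: ρ → (10,22,-27)
river: ρ → (-27,32,5)
river: ρ → (5,38,-6)
river: ρ → (-6,34,17)
closes: descent 2, river 12
min |a| on river = 3

3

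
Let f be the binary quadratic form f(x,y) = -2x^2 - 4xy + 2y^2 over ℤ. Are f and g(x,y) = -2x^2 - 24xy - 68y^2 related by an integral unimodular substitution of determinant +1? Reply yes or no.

D₁ = 32, D₂ = 32
river cycle of f (length 2): (2, 4, -2), (-2, 4, 2)
river cycle of g (length 2): (-2, 4, 2), (2, 4, -2)
cycles coincide ⇒ equivalent

yes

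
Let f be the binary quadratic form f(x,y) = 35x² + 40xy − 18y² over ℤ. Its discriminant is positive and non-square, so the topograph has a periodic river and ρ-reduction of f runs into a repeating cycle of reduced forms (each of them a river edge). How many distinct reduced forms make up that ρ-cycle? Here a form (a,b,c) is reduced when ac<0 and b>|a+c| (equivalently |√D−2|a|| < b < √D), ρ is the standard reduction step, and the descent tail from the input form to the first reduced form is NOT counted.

D = 4120, ⌊√D⌋ = 64
river: ρ → (-18,32,43)
river: ρ → (43,54,-7)
river: ρ → (-7,58,27)
river: ρ → (27,50,-15)
river: ρ → (-15,40,42)
river: ρ → (42,44,-13)
river: ρ → (-13,60,10)
river: ρ → (10,60,-13)
river: ρ → (-13,44,42)
river: ρ → (42,40,-15)
river: ρ → (-15,50,27)
river: ρ → (27,58,-7)
river: ρ → (-7,54,43)
river: ρ → (43,32,-18)
river: ρ → (-18,40,35)
river: ρ → (35,30,-23)
river: ρ → (-23,62,3)
river: ρ → (3,64,-2)
river: ρ → (-2,64,3)
river: ρ → (3,62,-23)
river: ρ → (-23,30,35)
river: ρ → (35,40,-18)
ρ-cycle length = 22 (tail of 0 descent steps not counted)

22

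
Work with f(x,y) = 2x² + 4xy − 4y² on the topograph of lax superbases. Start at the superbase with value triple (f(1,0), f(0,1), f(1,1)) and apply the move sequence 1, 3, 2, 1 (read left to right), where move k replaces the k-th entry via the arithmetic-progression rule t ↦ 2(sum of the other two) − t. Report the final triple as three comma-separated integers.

start (2,-4,2) = (f(1,0),f(0,1),f(1,1))
replace slot 1: 2·((-4)+2) − 2 = -6 → (-6,-4,2)
replace slot 3: 2·((-6)+(-4)) − 2 = -22 → (-6,-4,-22)
replace slot 2: 2·((-6)+(-22)) − (-4) = -52 → (-6,-52,-22)
replace slot 1: 2·((-52)+(-22)) − (-6) = -142 → (-142,-52,-22)

-142,-52,-22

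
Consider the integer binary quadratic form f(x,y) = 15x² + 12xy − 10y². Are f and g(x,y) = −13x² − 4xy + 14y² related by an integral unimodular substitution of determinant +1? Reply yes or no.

D₁ = 744, D₂ = 744
river cycle of f (length 10): (-10, 8, 17), (17, 26, -1), (-1, 26, 17), (17, 8, -10), (-10, 12, 15), (15, 18, -7), (-7, 24, 6), (6, 24, -7), (-7, 18, 15), (15, 12, -10)
river cycle of g (length 10): (14, 4, -13), (-13, 22, 5), (5, 18, -21), (-21, 24, 2), (2, 24, -21), (-21, 18, 5), (5, 22, -13), (-13, 4, 14), (14, 24, -3), (-3, 24, 14)
cycles differ ⇒ inequivalent

no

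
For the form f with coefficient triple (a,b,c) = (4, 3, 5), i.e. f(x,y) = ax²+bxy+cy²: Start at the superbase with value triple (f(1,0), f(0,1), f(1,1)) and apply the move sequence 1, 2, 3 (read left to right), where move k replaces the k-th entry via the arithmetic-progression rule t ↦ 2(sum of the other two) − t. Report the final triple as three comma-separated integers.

start (4,5,12) = (f(1,0),f(0,1),f(1,1))
replace slot 1: 2·(5+12) − 4 = 30 → (30,5,12)
replace slot 2: 2·(30+12) − 5 = 79 → (30,79,12)
replace slot 3: 2·(30+79) − 12 = 206 → (30,79,206)

30,79,206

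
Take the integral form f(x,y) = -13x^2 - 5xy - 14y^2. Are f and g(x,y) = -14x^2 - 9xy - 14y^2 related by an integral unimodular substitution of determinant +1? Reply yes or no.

D₁ = -703, D₂ = -703
f is negative-definite; reduce −f:
−f: reduced (well bottom): (13,5,14) with a≤c, −a<b≤a
flip sign back: reduced form of f is (-13,-5,-14)
g is negative-definite; reduce −g:
−g: reduced (well bottom): (14,9,14) with a≤c, −a<b≤a
flip sign back: reduced form of g is (-14,-9,-14)
reduced forms (-13, -5, -14) vs (-14, -9, -14) ⇒ inequivalent

no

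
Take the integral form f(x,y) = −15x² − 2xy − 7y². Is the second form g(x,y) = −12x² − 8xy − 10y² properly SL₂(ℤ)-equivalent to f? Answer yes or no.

D₁ = -416, D₂ = -416
f is negative-definite; reduce −f:
−f: flip: (15,2,7)→(7,-2,15)
−f: reduced (well bottom): (7,-2,15) with a≤c, −a<b≤a
flip sign back: reduced form of f is (-7,2,-15)
g is negative-definite; reduce −g:
−g: flip: (12,8,10)→(10,-8,12)
−g: reduced (well bottom): (10,-8,12) with a≤c, −a<b≤a
flip sign back: reduced form of g is (-10,8,-12)
reduced forms (-7, 2, -15) vs (-10, 8, -12) ⇒ inequivalent

no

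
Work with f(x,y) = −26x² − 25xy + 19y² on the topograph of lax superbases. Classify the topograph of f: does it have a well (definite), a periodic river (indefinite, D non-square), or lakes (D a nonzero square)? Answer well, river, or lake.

D = b²−4ac = (-25)² − 4·(-26)·19 = 2601
D = 51² is a perfect square ⇒ form factors over ℤ ⇒ lakes

lake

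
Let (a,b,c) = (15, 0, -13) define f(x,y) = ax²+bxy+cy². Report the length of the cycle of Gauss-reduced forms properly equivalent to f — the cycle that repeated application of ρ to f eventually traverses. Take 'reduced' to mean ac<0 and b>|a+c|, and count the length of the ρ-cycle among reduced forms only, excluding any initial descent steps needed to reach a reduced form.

D = 780, ⌊√D⌋ = 27
descent: ρ → (-13,26,2)  [lands on river]
river: ρ → (2,26,-13)
ρ-cycle length = 2 (tail of 1 descent step not counted)

2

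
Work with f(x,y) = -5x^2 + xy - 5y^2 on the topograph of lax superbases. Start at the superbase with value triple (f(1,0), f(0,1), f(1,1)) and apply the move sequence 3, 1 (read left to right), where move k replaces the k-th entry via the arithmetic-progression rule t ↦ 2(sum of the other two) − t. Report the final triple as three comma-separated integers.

start (-5,-5,-9) = (f(1,0),f(0,1),f(1,1))
replace slot 3: 2·((-5)+(-5)) − (-9) = -11 → (-5,-5,-11)
replace slot 1: 2·((-5)+(-11)) − (-5) = -27 → (-27,-5,-11)

-27,-5,-11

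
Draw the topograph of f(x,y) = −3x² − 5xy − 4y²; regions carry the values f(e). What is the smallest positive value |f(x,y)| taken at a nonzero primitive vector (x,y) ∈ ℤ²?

translate: b→-1 (≡5 mod 6), so (3,5,4)→(3,-1,2)
flip: (3,-1,2)→(2,1,3)
reduced (well bottom): (2,1,3) with a≤c, −a<b≤a
well minimum |f| = |-2| = 2 (negative-definite)

2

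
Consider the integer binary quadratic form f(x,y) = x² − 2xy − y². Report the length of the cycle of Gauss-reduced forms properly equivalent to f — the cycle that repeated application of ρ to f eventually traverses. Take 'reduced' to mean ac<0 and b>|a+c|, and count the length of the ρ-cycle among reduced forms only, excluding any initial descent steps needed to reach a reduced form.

D = 8, ⌊√D⌋ = 2
descent: ρ → (-1,2,1)  [lands on river]
river: ρ → (1,2,-1)
ρ-cycle length = 2 (tail of 1 descent step not counted)

2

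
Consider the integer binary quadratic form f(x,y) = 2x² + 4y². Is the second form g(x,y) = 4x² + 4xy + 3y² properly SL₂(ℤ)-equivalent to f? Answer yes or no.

D₁ = -32, D₂ = -32
f: reduced (well bottom): (2,0,4) with a≤c, −a<b≤a
g: flip: (4,4,3)→(3,-4,4)
g: translate: b→2 (≡-4 mod 6), so (3,-4,4)→(3,2,3)
g: reduced (well bottom): (3,2,3) with a≤c, −a<b≤a
reduced forms (2, 0, 4) vs (3, 2, 3) ⇒ inequivalent

no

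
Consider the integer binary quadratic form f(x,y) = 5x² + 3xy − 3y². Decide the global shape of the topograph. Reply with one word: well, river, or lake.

D = b²−4ac = 3² − 4·5·(-3) = 69
D > 0 non-square ⇒ indefinite ⇒ periodic river

river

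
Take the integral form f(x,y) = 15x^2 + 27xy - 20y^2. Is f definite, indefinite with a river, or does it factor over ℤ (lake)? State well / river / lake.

D = b²−4ac = 27² − 4·15·(-20) = 1929
D > 0 non-square ⇒ indefinite ⇒ periodic river

river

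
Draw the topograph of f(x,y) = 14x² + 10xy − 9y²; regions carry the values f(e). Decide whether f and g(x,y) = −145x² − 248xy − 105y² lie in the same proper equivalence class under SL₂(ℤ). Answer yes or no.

D₁ = 604, D₂ = 604
river cycle of f (length 20): (-9, 8, 15), (15, 22, -2), (-2, 22, 15), (15, 8, -9), (-9, 10, 14), (14, 18, -5), (-5, 22, 6), (6, 14, -17), (-17, 20, 3), (3, 22, -10), … (10 more)
river cycle of g (length 20): (-2, 22, 15), (15, 8, -9), (-9, 10, 14), (14, 18, -5), (-5, 22, 6), (6, 14, -17), (-17, 20, 3), (3, 22, -10), (-10, 18, 7), (7, 24, -1), … (10 more)
cycles coincide ⇒ equivalent

yes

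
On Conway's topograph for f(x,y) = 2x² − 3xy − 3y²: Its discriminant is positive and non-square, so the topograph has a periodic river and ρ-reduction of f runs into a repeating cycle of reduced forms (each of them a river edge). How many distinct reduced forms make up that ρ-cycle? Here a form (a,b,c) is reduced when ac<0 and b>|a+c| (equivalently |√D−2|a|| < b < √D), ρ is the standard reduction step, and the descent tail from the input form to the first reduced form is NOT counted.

D = 33, ⌊√D⌋ = 5
descent: ρ → (-3,3,2)  [lands on river]
river: ρ → (2,5,-1)
river: ρ → (-1,5,2)
river: ρ → (2,3,-3)
ρ-cycle length = 4 (tail of 1 descent step not counted)

4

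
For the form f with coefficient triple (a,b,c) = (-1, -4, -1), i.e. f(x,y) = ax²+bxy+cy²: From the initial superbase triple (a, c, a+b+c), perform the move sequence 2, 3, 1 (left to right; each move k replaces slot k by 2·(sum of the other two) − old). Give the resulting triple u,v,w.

start (-1,-1,-6) = (f(1,0),f(0,1),f(1,1))
replace slot 2: 2·((-1)+(-6)) − (-1) = -13 → (-1,-13,-6)
replace slot 3: 2·((-1)+(-13)) − (-6) = -22 → (-1,-13,-22)
replace slot 1: 2·((-13)+(-22)) − (-1) = -69 → (-69,-13,-22)

-69,-13,-22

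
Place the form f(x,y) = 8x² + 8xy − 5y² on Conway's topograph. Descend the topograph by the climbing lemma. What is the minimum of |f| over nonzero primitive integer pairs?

river: ρ → (-5,12,4)
river: ρ → (4,12,-5)
river: ρ → (-5,8,8)
river: ρ → (8,8,-5)
closes: descent 0, river 4
min |a| on river = 4

4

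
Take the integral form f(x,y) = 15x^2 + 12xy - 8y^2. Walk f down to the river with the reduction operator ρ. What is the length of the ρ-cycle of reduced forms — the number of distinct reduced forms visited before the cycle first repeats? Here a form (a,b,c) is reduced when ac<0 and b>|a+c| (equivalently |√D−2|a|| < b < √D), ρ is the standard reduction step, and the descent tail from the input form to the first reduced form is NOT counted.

D = 624, ⌊√D⌋ = 24
river: ρ → (-8,20,7)
river: ρ → (7,22,-5)
river: ρ → (-5,18,15)
river: ρ → (15,12,-8)
ρ-cycle length = 4 (tail of 0 descent steps not counted)

4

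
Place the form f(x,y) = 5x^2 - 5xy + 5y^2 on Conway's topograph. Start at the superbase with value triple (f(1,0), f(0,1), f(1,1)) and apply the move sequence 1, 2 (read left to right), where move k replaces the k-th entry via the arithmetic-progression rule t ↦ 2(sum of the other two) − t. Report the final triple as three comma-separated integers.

start (5,5,5) = (f(1,0),f(0,1),f(1,1))
replace slot 1: 2·(5+5) − 5 = 15 → (15,5,5)
replace slot 2: 2·(15+5) − 5 = 35 → (15,35,5)

15,35,5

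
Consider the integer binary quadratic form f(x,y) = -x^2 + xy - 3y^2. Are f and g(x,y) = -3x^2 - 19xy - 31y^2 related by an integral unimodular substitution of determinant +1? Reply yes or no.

D₁ = -11, D₂ = -11
f is negative-definite; reduce −f:
−f: translate: b→1 (≡-1 mod 2), so (1,-1,3)→(1,1,3)
−f: reduced (well bottom): (1,1,3) with a≤c, −a<b≤a
flip sign back: reduced form of f is (-1,-1,-3)
g is negative-definite; reduce −g:
−g: translate: b→1 (≡19 mod 6), so (3,19,31)→(3,1,1)
−g: flip: (3,1,1)→(1,-1,3)
−g: translate: b→1 (≡-1 mod 2), so (1,-1,3)→(1,1,3)
−g: reduced (well bottom): (1,1,3) with a≤c, −a<b≤a
flip sign back: reduced form of g is (-1,-1,-3)
reduced forms (-1, -1, -3) vs (-1, -1, -3) ⇒ equivalent

yes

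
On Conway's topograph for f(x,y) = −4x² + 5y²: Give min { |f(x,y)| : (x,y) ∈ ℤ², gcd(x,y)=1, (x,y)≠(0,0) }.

descent: ρ → (5,0,-4)
descent: ρ → (-4,8,1)  [lands on river]
river: ρ → (1,8,-4)
closes: descent 2, river 2
min |a| on river = 1

1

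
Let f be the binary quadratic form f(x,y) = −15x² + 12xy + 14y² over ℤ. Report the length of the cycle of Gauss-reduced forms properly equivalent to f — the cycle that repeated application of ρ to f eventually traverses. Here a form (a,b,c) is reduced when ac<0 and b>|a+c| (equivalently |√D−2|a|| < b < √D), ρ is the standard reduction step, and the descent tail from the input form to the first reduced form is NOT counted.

D = 984, ⌊√D⌋ = 31
river: ρ → (14,16,-13)
river: ρ → (-13,10,17)
river: ρ → (17,24,-6)
river: ρ → (-6,24,17)
river: ρ → (17,10,-13)
river: ρ → (-13,16,14)
river: ρ → (14,12,-15)
river: ρ → (-15,18,11)
river: ρ → (11,26,-7)
river: ρ → (-7,30,3)
river: ρ → (3,30,-7)
river: ρ → (-7,26,11)
river: ρ → (11,18,-15)
river: ρ → (-15,12,14)
ρ-cycle length = 14 (tail of 0 descent steps not counted)

14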